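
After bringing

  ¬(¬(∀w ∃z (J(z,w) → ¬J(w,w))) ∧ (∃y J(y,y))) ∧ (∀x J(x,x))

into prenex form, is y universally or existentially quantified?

Eliminate → and ↔ using ¬ and ∨.
  ¬(¬(∀w ∃z (¬J(z,w) ∨ ¬J(w,w))) ∧ (∃y J(y,y))) ∧ (∀x J(x,x))
Push ¬ through the quantifiers and connectives to reach negation normal form:
  ((∀w ∃z (¬J(z,w) ∨ ¬J(w,w))) ∨ (∀y ¬J(y,y))) ∧ (∀x J(x,x))
Pull the quantifiers to the front (each side's bound variable is not free in the other side):
  ∀w ∃z ∀y ∀x ((¬J(z,w) ∨ ¬J(w,w) ∨ ¬J(y,y)) ∧ J(x,x))
The quantifier ∃y sits under an odd number of negations (counting the antecedent side of each →), so it flips to ∀y.

universal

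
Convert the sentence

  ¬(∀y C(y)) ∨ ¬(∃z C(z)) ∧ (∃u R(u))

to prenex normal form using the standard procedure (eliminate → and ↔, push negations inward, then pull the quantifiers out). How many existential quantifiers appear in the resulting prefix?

Drive negations inward (¬∀x A ≡ ∃x ¬A, ¬∃x A ≡ ∀x ¬A, De Morgan for ∧/∨):
  (∃y ¬C(y)) ∨ (∀z ¬C(z)) ∧ (∃u R(u))
Pull the quantifiers to the front (each side's bound variable is not free in the other side):
  ∃y ∀z ∃u (¬C(y) ∨ ¬C(z) ∧ R(u))
The prefix is ∃y ∀z ∃u: 1 universal, 2 existential.

2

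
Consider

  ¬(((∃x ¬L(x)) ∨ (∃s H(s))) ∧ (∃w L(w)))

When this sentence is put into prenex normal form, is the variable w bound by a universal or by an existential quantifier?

universal

Push ¬ through the quantifiers and connectives to reach negation normal form:
  (∀x L(x)) ∧ (∀s ¬H(s)) ∨ (∀w ¬L(w))
Extract every quantifier outward, since the variables are now distinct and don't occur free across branches:
  ∀x ∀s ∀w (L(x) ∧ ¬H(s) ∨ ¬L(w))
The quantifier ∃w sits under an odd number of negations, so it flips to ∀w.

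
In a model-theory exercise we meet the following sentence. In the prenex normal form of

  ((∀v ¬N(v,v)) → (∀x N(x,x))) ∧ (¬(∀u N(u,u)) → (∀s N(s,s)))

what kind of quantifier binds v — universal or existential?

Eliminate → and ↔ using ¬ and ∨.
  (¬(∀v ¬N(v,v)) ∨ (∀x N(x,x))) ∧ (¬¬(∀u N(u,u)) ∨ (∀s N(s,s)))
Move each ¬ inward, flipping quantifiers it crosses:
  ((∃v N(v,v)) ∨ (∀x N(x,x))) ∧ ((∀u N(u,u)) ∨ (∀s N(s,s)))
Pull the quantifiers to the front (each side's bound variable is not free in the other side):
  ∃v ∀x ∀u ∀s ((N(v,v) ∨ N(x,x)) ∧ (N(u,u) ∨ N(s,s)))
The quantifier ∀v sits under an odd number of negations (counting the antecedent side of each →), so it flips to ∃v.

existential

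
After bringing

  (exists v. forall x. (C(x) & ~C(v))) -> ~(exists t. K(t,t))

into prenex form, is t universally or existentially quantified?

universal

Eliminate → and ↔ using ¬ and ∨.
  ~(exists v. forall x. (C(x) & ~C(v))) | ~(exists t. K(t,t))
Move each ¬ inward, flipping quantifiers it crosses:
  (forall v. exists x. (~C(x) | C(v))) | (forall t. ~K(t,t))
All bound variables are already distinct, so no renaming is needed.
Pull the quantifiers to the front (each side's bound variable is not free in the other side):
  forall v. exists x. forall t. (~C(x) | C(v) | ~K(t,t))
The quantifier exists t sits under an odd number of negations (counting the antecedent side of each →), so it flips to forall t.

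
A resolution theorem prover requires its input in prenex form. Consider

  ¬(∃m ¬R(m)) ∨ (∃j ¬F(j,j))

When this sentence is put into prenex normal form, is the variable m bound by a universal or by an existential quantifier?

Push ¬ through the quantifiers and connectives to reach negation normal form:
  (∀m R(m)) ∨ (∃j ¬F(j,j))
All bound variables are already distinct, so no renaming is needed.
Pull the quantifiers to the front (each side's bound variable is not free in the other side):
  ∀m ∃j (R(m) ∨ ¬F(j,j))
The quantifier ∃m sits under an odd number of negations, so it flips to ∀m.

universal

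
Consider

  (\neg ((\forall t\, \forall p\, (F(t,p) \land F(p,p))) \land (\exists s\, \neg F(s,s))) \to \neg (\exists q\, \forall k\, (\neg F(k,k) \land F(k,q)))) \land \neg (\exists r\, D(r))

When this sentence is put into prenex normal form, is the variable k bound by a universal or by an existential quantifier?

existential

First replace A → B with ¬A ∨ B.
  (\neg \neg ((\forall t\, \forall p\, (F(t,p) \land F(p,p))) \land (\exists s\, \neg F(s,s))) \lor \neg (\exists q\, \forall k\, (\neg F(k,k) \land F(k,q)))) \land \neg (\exists r\, D(r))
Drive negations inward (¬∀x A ≡ ∃x ¬A, ¬∃x A ≡ ∀x ¬A, De Morgan for ∧/∨):
  ((\forall t\, \forall p\, (F(t,p) \land F(p,p))) \land (\exists s\, \neg F(s,s)) \lor (\forall q\, \exists k\, (F(k,k) \lor \neg F(k,q)))) \land (\forall r\, \neg D(r))
All bound variables are already distinct, so no renaming is needed.
Pull the quantifiers to the front (each side's bound variable is not free in the other side):
  \forall t\, \forall p\, \exists s\, \forall q\, \exists k\, \forall r\, ((F(t,p) \land F(p,p) \land \neg F(s,s) \lor F(k,k) \lor \neg F(k,q)) \land \neg D(r))
The quantifier \forall k sits under an odd number of negations (counting the antecedent side of each →), so it flips to \exists k.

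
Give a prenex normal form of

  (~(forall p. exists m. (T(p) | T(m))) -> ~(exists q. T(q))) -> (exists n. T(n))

Rewrite implications/biconditionals: A → B as ¬A ∨ B.
  ~(~~(forall p. exists m. (T(p) | T(m))) | ~(exists q. T(q))) | (exists n. T(n))
Push ¬ through the quantifiers and connectives to reach negation normal form:
  (exists p. forall m. (~T(p) & ~T(m))) & (exists q. T(q)) | (exists n. T(n))
All bound variables are already distinct, so no renaming is needed.
Pull the quantifiers to the front (each side's bound variable is not free in the other side):
  exists p. forall m. exists q. exists n. (~T(p) & ~T(m) & T(q) | T(n))

exists p. forall m. exists q. exists n. (~T(p) & ~T(m) & T(q) | T(n))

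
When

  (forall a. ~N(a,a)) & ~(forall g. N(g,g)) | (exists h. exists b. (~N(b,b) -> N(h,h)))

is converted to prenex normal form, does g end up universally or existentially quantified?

existential

First replace A → B with ¬A ∨ B.
  (forall a. ~N(a,a)) & ~(forall g. N(g,g)) | (exists h. exists b. (~~N(b,b) | N(h,h)))
Move each ¬ inward, flipping quantifiers it crosses:
  (forall a. ~N(a,a)) & (exists g. ~N(g,g)) | (exists h. exists b. (N(b,b) | N(h,h)))
Extract every quantifier outward, since the variables are now distinct and don't occur free across branches:
  forall a. exists g. exists h. exists b. (~N(a,a) & ~N(g,g) | N(b,b) | N(h,h))
The quantifier forall g sits under an odd number of negations (counting the antecedent side of each →), so it flips to exists g.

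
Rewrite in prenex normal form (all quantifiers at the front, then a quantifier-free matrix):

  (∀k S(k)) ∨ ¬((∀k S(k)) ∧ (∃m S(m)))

∀k ∃w ∀m (S(k) ∨ ¬S(w) ∨ ¬S(m))

Move each ¬ inward, flipping quantifiers it crosses:
  (∀k S(k)) ∨ (∃k ¬S(k)) ∨ (∀m ¬S(m))
Standardize variables apart so no two quantifiers bind the same name: k↦w.
  (∀k S(k)) ∨ (∃w ¬S(w)) ∨ (∀m ¬S(m))
Pull the quantifiers to the front (each side's bound variable is not free in the other side):
  ∀k ∃w ∀m (S(k) ∨ ¬S(w) ∨ ¬S(m))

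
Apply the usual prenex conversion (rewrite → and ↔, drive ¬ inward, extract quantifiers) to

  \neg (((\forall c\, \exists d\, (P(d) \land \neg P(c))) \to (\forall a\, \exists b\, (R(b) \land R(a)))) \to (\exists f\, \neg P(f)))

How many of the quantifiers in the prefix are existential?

First replace A → B with ¬A ∨ B.
  \neg (\neg (\neg (\forall c\, \exists d\, (P(d) \land \neg P(c))) \lor (\forall a\, \exists b\, (R(b) \land R(a)))) \lor (\exists f\, \neg P(f)))
Move each ¬ inward, flipping quantifiers it crosses:
  ((\exists c\, \forall d\, (\neg P(d) \lor P(c))) \lor (\forall a\, \exists b\, (R(b) \land R(a)))) \land (\forall f\, P(f))
All bound variables are already distinct, so no renaming is needed.
Extract every quantifier outward, since the variables are now distinct and don't occur free across branches:
  \exists c\, \forall d\, \forall a\, \exists b\, \forall f\, ((\neg P(d) \lor P(c) \lor R(b) \land R(a)) \land P(f))
The prefix is \exists c \forall d \forall a \exists b \forall f: 3 universal, 2 existential.

2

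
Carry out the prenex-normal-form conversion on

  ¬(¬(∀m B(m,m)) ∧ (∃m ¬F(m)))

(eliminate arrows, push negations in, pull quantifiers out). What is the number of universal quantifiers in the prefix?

Move each ¬ inward, flipping quantifiers it crosses:
  (∀m B(m,m)) ∨ (∀m F(m))
Rename bound variables to avoid capture: m↦b.
  (∀m B(m,m)) ∨ (∀b F(b))
Finally move all quantifiers to the prefix:
  ∀m ∀b (B(m,m) ∨ F(b))
The prefix is ∀m ∀b: 2 universal, 0 existential.

2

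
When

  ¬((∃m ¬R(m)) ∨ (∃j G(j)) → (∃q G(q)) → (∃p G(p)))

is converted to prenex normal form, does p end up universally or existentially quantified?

Rewrite implications/biconditionals: A → B as ¬A ∨ B.
  ¬(¬((∃m ¬R(m)) ∨ (∃j G(j))) ∨ ¬(∃q G(q)) ∨ (∃p G(p)))
Drive negations inward (¬∀x A ≡ ∃x ¬A, ¬∃x A ≡ ∀x ¬A, De Morgan for ∧/∨):
  ((∃m ¬R(m)) ∨ (∃j G(j))) ∧ (∃q G(q)) ∧ (∀p ¬G(p))
All bound variables are already distinct, so no renaming is needed.
Finally move all quantifiers to the prefix:
  ∃m ∃j ∃q ∀p ((¬R(m) ∨ G(j)) ∧ G(q) ∧ ¬G(p))
The quantifier ∃p sits under an odd number of negations (counting the antecedent side of each →), so it flips to ∀p.

universal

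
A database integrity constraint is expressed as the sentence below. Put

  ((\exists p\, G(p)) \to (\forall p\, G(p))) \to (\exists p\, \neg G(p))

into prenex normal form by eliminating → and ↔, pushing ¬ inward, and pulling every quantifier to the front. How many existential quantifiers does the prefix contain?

Rewrite implications/biconditionals: A → B as ¬A ∨ B.
  \neg (\neg (\exists p\, G(p)) \lor (\forall p\, G(p))) \lor (\exists p\, \neg G(p))
Move each ¬ inward, flipping quantifiers it crosses:
  (\exists p\, G(p)) \land (\exists p\, \neg G(p)) \lor (\exists p\, \neg G(p))
Give each quantifier a distinct variable: p↦y1, p↦t.
  (\exists p\, G(p)) \land (\exists y1\, \neg G(y1)) \lor (\exists t\, \neg G(t))
Finally move all quantifiers to the prefix:
  \exists p\, \exists y1\, \exists t\, (G(p) \land \neg G(y1) \lor \neg G(t))
The prefix is \exists p \exists y1 \exists t: 0 universal, 3 existential.

3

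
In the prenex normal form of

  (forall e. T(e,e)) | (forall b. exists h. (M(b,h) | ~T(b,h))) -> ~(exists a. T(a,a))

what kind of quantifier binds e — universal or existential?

First replace A → B with ¬A ∨ B.
  ~((forall e. T(e,e)) | (forall b. exists h. (M(b,h) | ~T(b,h)))) | ~(exists a. T(a,a))
Push ¬ through the quantifiers and connectives to reach negation normal form:
  (exists e. ~T(e,e)) & (exists b. forall h. (~M(b,h) & T(b,h))) | (forall a. ~T(a,a))
Pull the quantifiers to the front (each side's bound variable is not free in the other side):
  exists e. exists b. forall h. forall a. (~T(e,e) & ~M(b,h) & T(b,h) | ~T(a,a))
The quantifier forall e sits under an odd number of negations (counting the antecedent side of each →), so it flips to exists e.

existential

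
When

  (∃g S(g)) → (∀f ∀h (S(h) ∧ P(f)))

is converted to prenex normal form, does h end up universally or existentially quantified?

Eliminate → and ↔ using ¬ and ∨.
  ¬(∃g S(g)) ∨ (∀f ∀h (S(h) ∧ P(f)))
Move each ¬ inward, flipping quantifiers it crosses:
  (∀g ¬S(g)) ∨ (∀f ∀h (S(h) ∧ P(f)))
All bound variables are already distinct, so no renaming is needed.
Finally move all quantifiers to the prefix:
  ∀g ∀f ∀h (¬S(g) ∨ S(h) ∧ P(f))
The quantifier ∀h sits under an even number of negations (counting the antecedent side of each →), so it remains universal.

universal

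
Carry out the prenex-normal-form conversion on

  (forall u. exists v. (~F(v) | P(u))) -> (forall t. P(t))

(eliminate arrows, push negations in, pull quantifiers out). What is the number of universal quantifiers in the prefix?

Rewrite implications/biconditionals: A → B as ¬A ∨ B.
  ~(forall u. exists v. (~F(v) | P(u))) | (forall t. P(t))
Drive negations inward (¬∀x A ≡ ∃x ¬A, ¬∃x A ≡ ∀x ¬A, De Morgan for ∧/∨):
  (exists u. forall v. (F(v) & ~P(u))) | (forall t. P(t))
All bound variables are already distinct, so no renaming is needed.
Finally move all quantifiers to the prefix:
  exists u. forall v. forall t. (F(v) & ~P(u) | P(t))
The prefix is exists u forall v forall t: 2 universal, 1 existential.

2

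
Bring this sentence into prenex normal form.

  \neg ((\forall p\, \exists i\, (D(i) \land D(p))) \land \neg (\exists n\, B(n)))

Push ¬ through the quantifiers and connectives to reach negation normal form:
  (\exists p\, \forall i\, (\neg D(i) \lor \neg D(p))) \lor (\exists n\, B(n))
Pull the quantifiers to the front (each side's bound variable is not free in the other side):
  \exists p\, \forall i\, \exists n\, (\neg D(i) \lor \neg D(p) \lor B(n))

\exists p\, \forall i\, \exists n\, (\neg D(i) \lor \neg D(p) \lor B(n))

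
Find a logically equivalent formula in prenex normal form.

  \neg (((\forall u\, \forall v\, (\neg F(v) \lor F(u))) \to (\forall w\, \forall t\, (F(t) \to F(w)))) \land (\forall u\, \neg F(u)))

\forall u\, \forall v\, \exists w\, \exists t\, \exists r\, ((\neg F(v) \lor F(u)) \land F(t) \land \neg F(w) \lor F(r))

Eliminate → and ↔ using ¬ and ∨.
  \neg ((\neg (\forall u\, \forall v\, (\neg F(v) \lor F(u))) \lor (\forall w\, \forall t\, (\neg F(t) \lor F(w)))) \land (\forall u\, \neg F(u)))
Drive negations inward (¬∀x A ≡ ∃x ¬A, ¬∃x A ≡ ∀x ¬A, De Morgan for ∧/∨):
  (\forall u\, \forall v\, (\neg F(v) \lor F(u))) \land (\exists w\, \exists t\, (F(t) \land \neg F(w))) \lor (\exists u\, F(u))
Give each quantifier a distinct variable: u↦r.
  (\forall u\, \forall v\, (\neg F(v) \lor F(u))) \land (\exists w\, \exists t\, (F(t) \land \neg F(w))) \lor (\exists r\, F(r))
Finally move all quantifiers to the prefix:
  \forall u\, \forall v\, \exists w\, \exists t\, \exists r\, ((\neg F(v) \lor F(u)) \land F(t) \land \neg F(w) \lor F(r))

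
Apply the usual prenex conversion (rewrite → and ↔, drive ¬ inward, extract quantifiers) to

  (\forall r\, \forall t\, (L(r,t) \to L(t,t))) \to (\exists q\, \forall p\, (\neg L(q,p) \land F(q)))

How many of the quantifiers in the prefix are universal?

Rewrite implications/biconditionals: A → B as ¬A ∨ B.
  \neg (\forall r\, \forall t\, (\neg L(r,t) \lor L(t,t))) \lor (\exists q\, \forall p\, (\neg L(q,p) \land F(q)))
Move each ¬ inward, flipping quantifiers it crosses:
  (\exists r\, \exists t\, (L(r,t) \land \neg L(t,t))) \lor (\exists q\, \forall p\, (\neg L(q,p) \land F(q)))
Extract every quantifier outward, since the variables are now distinct and don't occur free across branches:
  \exists r\, \exists t\, \exists q\, \forall p\, (L(r,t) \land \neg L(t,t) \lor \neg L(q,p) \land F(q))
The prefix is \exists r \exists t \exists q \forall p: 1 universal, 3 existential.

1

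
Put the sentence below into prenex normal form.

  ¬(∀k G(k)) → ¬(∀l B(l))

∀k ∃l (G(k) ∨ ¬B(l))

Eliminate → and ↔ using ¬ and ∨.
  ¬¬(∀k G(k)) ∨ ¬(∀l B(l))
Push ¬ through the quantifiers and connectives to reach negation normal form:
  (∀k G(k)) ∨ (∃l ¬B(l))
All bound variables are already distinct, so no renaming is needed.
Extract every quantifier outward, since the variables are now distinct and don't occur free across branches:
  ∀k ∃l (G(k) ∨ ¬B(l))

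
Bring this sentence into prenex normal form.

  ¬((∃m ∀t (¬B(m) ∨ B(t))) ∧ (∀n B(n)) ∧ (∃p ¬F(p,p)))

∀m ∃t ∃n ∀p (B(m) ∧ ¬B(t) ∨ ¬B(n) ∨ F(p,p))

Move each ¬ inward, flipping quantifiers it crosses:
  (∀m ∃t (B(m) ∧ ¬B(t))) ∨ (∃n ¬B(n)) ∨ (∀p F(p,p))
Finally move all quantifiers to the prefix:
  ∀m ∃t ∃n ∀p (B(m) ∧ ¬B(t) ∨ ¬B(n) ∨ F(p,p))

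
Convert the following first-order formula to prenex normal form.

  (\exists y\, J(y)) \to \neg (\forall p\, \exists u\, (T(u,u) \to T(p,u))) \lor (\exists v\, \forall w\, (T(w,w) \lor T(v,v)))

Eliminate → and ↔ using ¬ and ∨.
  \neg (\exists y\, J(y)) \lor \neg (\forall p\, \exists u\, (\neg T(u,u) \lor T(p,u))) \lor (\exists v\, \forall w\, (T(w,w) \lor T(v,v)))
Move each ¬ inward, flipping quantifiers it crosses:
  (\forall y\, \neg J(y)) \lor (\exists p\, \forall u\, (T(u,u) \land \neg T(p,u))) \lor (\exists v\, \forall w\, (T(w,w) \lor T(v,v)))
Finally move all quantifiers to the prefix:
  \forall y\, \exists p\, \forall u\, \exists v\, \forall w\, (\neg J(y) \lor T(u,u) \land \neg T(p,u) \lor T(w,w) \lor T(v,v))

\forall y\, \exists p\, \forall u\, \exists v\, \forall w\, (\neg J(y) \lor T(u,u) \land \neg T(p,u) \lor T(w,w) \lor T(v,v))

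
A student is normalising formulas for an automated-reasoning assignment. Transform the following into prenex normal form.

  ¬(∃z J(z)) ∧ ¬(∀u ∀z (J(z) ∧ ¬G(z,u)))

Drive negations inward (¬∀x A ≡ ∃x ¬A, ¬∃x A ≡ ∀x ¬A, De Morgan for ∧/∨):
  (∀z ¬J(z)) ∧ (∃u ∃z (¬J(z) ∨ G(z,u)))
Standardize variables apart so no two quantifiers bind the same name: z↦z1.
  (∀z ¬J(z)) ∧ (∃u ∃z1 (¬J(z1) ∨ G(z1,u)))
Finally move all quantifiers to the prefix:
  ∀z ∃u ∃z1 (¬J(z) ∧ (¬J(z1) ∨ G(z1,u)))

∀z ∃u ∃z1 (¬J(z) ∧ (¬J(z1) ∨ G(z1,u)))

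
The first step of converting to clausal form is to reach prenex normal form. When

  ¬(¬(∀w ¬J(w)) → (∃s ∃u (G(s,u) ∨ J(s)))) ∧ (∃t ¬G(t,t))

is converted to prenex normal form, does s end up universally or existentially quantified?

universal

First replace A → B with ¬A ∨ B.
  ¬(¬¬(∀w ¬J(w)) ∨ (∃s ∃u (G(s,u) ∨ J(s)))) ∧ (∃t ¬G(t,t))
Push ¬ through the quantifiers and connectives to reach negation normal form:
  (∃w J(w)) ∧ (∀s ∀u (¬G(s,u) ∧ ¬J(s))) ∧ (∃t ¬G(t,t))
Pull the quantifiers to the front (each side's bound variable is not free in the other side):
  ∃w ∀s ∀u ∃t (J(w) ∧ ¬G(s,u) ∧ ¬J(s) ∧ ¬G(t,t))
The quantifier ∃s sits under an odd number of negations (counting the antecedent side of each →), so it flips to ∀s.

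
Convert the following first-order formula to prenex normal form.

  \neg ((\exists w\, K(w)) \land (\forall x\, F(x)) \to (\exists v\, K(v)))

Eliminate → and ↔ using ¬ and ∨.
  \neg (\neg ((\exists w\, K(w)) \land (\forall x\, F(x))) \lor (\exists v\, K(v)))
Push ¬ through the quantifiers and connectives to reach negation normal form:
  (\exists w\, K(w)) \land (\forall x\, F(x)) \land (\forall v\, \neg K(v))
Extract every quantifier outward, since the variables are now distinct and don't occur free across branches:
  \exists w\, \forall x\, \forall v\, (K(w) \land F(x) \land \neg K(v))

\exists w\, \forall x\, \forall v\, (K(w) \land F(x) \land \neg K(v))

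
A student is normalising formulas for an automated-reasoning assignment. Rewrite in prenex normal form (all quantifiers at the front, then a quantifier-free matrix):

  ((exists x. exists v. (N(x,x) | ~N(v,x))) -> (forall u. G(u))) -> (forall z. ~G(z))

exists x. exists v. exists u. forall z. ((N(x,x) | ~N(v,x)) & ~G(u) | ~G(z))

First replace A → B with ¬A ∨ B.
  ~(~(exists x. exists v. (N(x,x) | ~N(v,x))) | (forall u. G(u))) | (forall z. ~G(z))
Move each ¬ inward, flipping quantifiers it crosses:
  (exists x. exists v. (N(x,x) | ~N(v,x))) & (exists u. ~G(u)) | (forall z. ~G(z))
All bound variables are already distinct, so no renaming is needed.
Finally move all quantifiers to the prefix:
  exists x. exists v. exists u. forall z. ((N(x,x) | ~N(v,x)) & ~G(u) | ~G(z))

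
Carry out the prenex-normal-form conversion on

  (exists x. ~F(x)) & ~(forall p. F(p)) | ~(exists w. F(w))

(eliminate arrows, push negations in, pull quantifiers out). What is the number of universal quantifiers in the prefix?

Drive negations inward (¬∀x A ≡ ∃x ¬A, ¬∃x A ≡ ∀x ¬A, De Morgan for ∧/∨):
  (exists x. ~F(x)) & (exists p. ~F(p)) | (forall w. ~F(w))
Finally move all quantifiers to the prefix:
  exists x. exists p. forall w. (~F(x) & ~F(p) | ~F(w))
The prefix is exists x exists p forall w: 1 universal, 2 existential.

1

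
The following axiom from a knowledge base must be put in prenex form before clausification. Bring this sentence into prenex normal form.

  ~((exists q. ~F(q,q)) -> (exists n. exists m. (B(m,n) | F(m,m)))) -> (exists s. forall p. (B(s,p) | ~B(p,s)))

Eliminate → and ↔ using ¬ and ∨.
  ~~(~(exists q. ~F(q,q)) | (exists n. exists m. (B(m,n) | F(m,m)))) | (exists s. forall p. (B(s,p) | ~B(p,s)))
Move each ¬ inward, flipping quantifiers it crosses:
  (forall q. F(q,q)) | (exists n. exists m. (B(m,n) | F(m,m))) | (exists s. forall p. (B(s,p) | ~B(p,s)))
All bound variables are already distinct, so no renaming is needed.
Finally move all quantifiers to the prefix:
  forall q. exists n. exists m. exists s. forall p. (F(q,q) | B(m,n) | F(m,m) | B(s,p) | ~B(p,s))

forall q. exists n. exists m. exists s. forall p. (F(q,q) | B(m,n) | F(m,m) | B(s,p) | ~B(p,s))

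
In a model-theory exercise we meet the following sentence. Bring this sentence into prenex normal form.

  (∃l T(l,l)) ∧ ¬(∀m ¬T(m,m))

∃l ∃m (T(l,l) ∧ T(m,m))

Push ¬ through the quantifiers and connectives to reach negation normal form:
  (∃l T(l,l)) ∧ (∃m T(m,m))
All bound variables are already distinct, so no renaming is needed.
Extract every quantifier outward, since the variables are now distinct and don't occur free across branches:
  ∃l ∃m (T(l,l) ∧ T(m,m))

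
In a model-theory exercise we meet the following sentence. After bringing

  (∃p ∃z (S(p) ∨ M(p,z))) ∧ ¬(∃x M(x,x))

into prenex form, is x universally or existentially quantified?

Move each ¬ inward, flipping quantifiers it crosses:
  (∃p ∃z (S(p) ∨ M(p,z))) ∧ (∀x ¬M(x,x))
Extract every quantifier outward, since the variables are now distinct and don't occur free across branches:
  ∃p ∃z ∀x ((S(p) ∨ M(p,z)) ∧ ¬M(x,x))
The quantifier ∃x sits under an odd number of negations, so it flips to ∀x.

universal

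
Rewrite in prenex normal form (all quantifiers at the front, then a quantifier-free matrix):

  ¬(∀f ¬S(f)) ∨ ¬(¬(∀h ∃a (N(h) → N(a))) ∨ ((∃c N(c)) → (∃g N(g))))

∃f ∀h ∃a ∃c ∀g (S(f) ∨ (¬N(h) ∨ N(a)) ∧ N(c) ∧ ¬N(g))

First replace A → B with ¬A ∨ B.
  ¬(∀f ¬S(f)) ∨ ¬(¬(∀h ∃a (¬N(h) ∨ N(a))) ∨ ¬(∃c N(c)) ∨ (∃g N(g)))
Push ¬ through the quantifiers and connectives to reach negation normal form:
  (∃f S(f)) ∨ (∀h ∃a (¬N(h) ∨ N(a))) ∧ (∃c N(c)) ∧ (∀g ¬N(g))
Finally move all quantifiers to the prefix:
  ∃f ∀h ∃a ∃c ∀g (S(f) ∨ (¬N(h) ∨ N(a)) ∧ N(c) ∧ ¬N(g))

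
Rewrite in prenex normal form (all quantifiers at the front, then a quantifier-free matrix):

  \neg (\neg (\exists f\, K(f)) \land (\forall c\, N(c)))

\exists f\, \exists c\, (K(f) \lor \neg N(c))

Move each ¬ inward, flipping quantifiers it crosses:
  (\exists f\, K(f)) \lor (\exists c\, \neg N(c))
All bound variables are already distinct, so no renaming is needed.
Extract every quantifier outward, since the variables are now distinct and don't occur free across branches:
  \exists f\, \exists c\, (K(f) \lor \neg N(c))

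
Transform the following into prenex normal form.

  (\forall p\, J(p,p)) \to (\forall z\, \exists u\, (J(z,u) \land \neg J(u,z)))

Rewrite implications/biconditionals: A → B as ¬A ∨ B.
  \neg (\forall p\, J(p,p)) \lor (\forall z\, \exists u\, (J(z,u) \land \neg J(u,z)))
Move each ¬ inward, flipping quantifiers it crosses:
  (\exists p\, \neg J(p,p)) \lor (\forall z\, \exists u\, (J(z,u) \land \neg J(u,z)))
Extract every quantifier outward, since the variables are now distinct and don't occur free across branches:
  \exists p\, \forall z\, \exists u\, (\neg J(p,p) \lor J(z,u) \land \neg J(u,z))

\exists p\, \forall z\, \exists u\, (\neg J(p,p) \lor J(z,u) \land \neg J(u,z))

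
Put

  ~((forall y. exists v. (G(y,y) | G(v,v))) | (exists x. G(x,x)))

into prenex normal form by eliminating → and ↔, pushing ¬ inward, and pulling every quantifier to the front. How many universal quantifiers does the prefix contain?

2

Push ¬ through the quantifiers and connectives to reach negation normal form:
  (exists y. forall v. (~G(y,y) & ~G(v,v))) & (forall x. ~G(x,x))
All bound variables are already distinct, so no renaming is needed.
Pull the quantifiers to the front (each side's bound variable is not free in the other side):
  exists y. forall v. forall x. (~G(y,y) & ~G(v,v) & ~G(x,x))
The prefix is exists y forall v forall x: 2 universal, 1 existential.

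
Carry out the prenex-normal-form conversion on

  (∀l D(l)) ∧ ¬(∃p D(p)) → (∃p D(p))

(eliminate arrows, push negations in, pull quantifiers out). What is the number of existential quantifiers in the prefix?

Eliminate → and ↔ using ¬ and ∨.
  ¬((∀l D(l)) ∧ ¬(∃p D(p))) ∨ (∃p D(p))
Drive negations inward (¬∀x A ≡ ∃x ¬A, ¬∃x A ≡ ∀x ¬A, De Morgan for ∧/∨):
  (∃l ¬D(l)) ∨ (∃p D(p)) ∨ (∃p D(p))
Rename bound variables to avoid capture: p↦v1.
  (∃l ¬D(l)) ∨ (∃p D(p)) ∨ (∃v1 D(v1))
Finally move all quantifiers to the prefix:
  ∃l ∃p ∃v1 (¬D(l) ∨ D(p) ∨ D(v1))
The prefix is ∃l ∃p ∃v1: 0 universal, 3 existential.

3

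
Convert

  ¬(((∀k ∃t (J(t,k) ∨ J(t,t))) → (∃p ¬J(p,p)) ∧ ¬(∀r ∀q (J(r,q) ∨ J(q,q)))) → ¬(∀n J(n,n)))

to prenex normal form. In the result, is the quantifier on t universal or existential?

Eliminate → and ↔ using ¬ and ∨.
  ¬(¬(¬(∀k ∃t (J(t,k) ∨ J(t,t))) ∨ (∃p ¬J(p,p)) ∧ ¬(∀r ∀q (J(r,q) ∨ J(q,q)))) ∨ ¬(∀n J(n,n)))
Drive negations inward (¬∀x A ≡ ∃x ¬A, ¬∃x A ≡ ∀x ¬A, De Morgan for ∧/∨):
  ((∃k ∀t (¬J(t,k) ∧ ¬J(t,t))) ∨ (∃p ¬J(p,p)) ∧ (∃r ∃q (¬J(r,q) ∧ ¬J(q,q)))) ∧ (∀n J(n,n))
All bound variables are already distinct, so no renaming is needed.
Finally move all quantifiers to the prefix:
  ∃k ∀t ∃p ∃r ∃q ∀n ((¬J(t,k) ∧ ¬J(t,t) ∨ ¬J(p,p) ∧ ¬J(r,q) ∧ ¬J(q,q)) ∧ J(n,n))
The quantifier ∃t sits under an odd number of negations (counting the antecedent side of each →), so it flips to ∀t.

universal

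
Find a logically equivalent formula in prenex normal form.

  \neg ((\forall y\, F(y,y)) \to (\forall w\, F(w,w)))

Rewrite implications/biconditionals: A → B as ¬A ∨ B.
  \neg (\neg (\forall y\, F(y,y)) \lor (\forall w\, F(w,w)))
Drive negations inward (¬∀x A ≡ ∃x ¬A, ¬∃x A ≡ ∀x ¬A, De Morgan for ∧/∨):
  (\forall y\, F(y,y)) \land (\exists w\, \neg F(w,w))
Pull the quantifiers to the front (each side's bound variable is not free in the other side):
  \forall y\, \exists w\, (F(y,y) \land \neg F(w,w))

\forall y\, \exists w\, (F(y,y) \land \neg F(w,w))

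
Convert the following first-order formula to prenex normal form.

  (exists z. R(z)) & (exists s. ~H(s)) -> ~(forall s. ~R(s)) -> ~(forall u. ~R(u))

forall z. forall s. forall w. exists u. (~R(z) | H(s) | ~R(w) | R(u))

Rewrite implications/biconditionals: A → B as ¬A ∨ B.
  ~((exists z. R(z)) & (exists s. ~H(s))) | ~~(forall s. ~R(s)) | ~(forall u. ~R(u))
Drive negations inward (¬∀x A ≡ ∃x ¬A, ¬∃x A ≡ ∀x ¬A, De Morgan for ∧/∨):
  (forall z. ~R(z)) | (forall s. H(s)) | (forall s. ~R(s)) | (exists u. R(u))
Rename bound variables to avoid capture: s↦w.
  (forall z. ~R(z)) | (forall s. H(s)) | (forall w. ~R(w)) | (exists u. R(u))
Pull the quantifiers to the front (each side's bound variable is not free in the other side):
  forall z. forall s. forall w. exists u. (~R(z) | H(s) | ~R(w) | R(u))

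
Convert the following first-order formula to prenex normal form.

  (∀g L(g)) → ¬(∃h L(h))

∃g ∀h (¬L(g) ∨ ¬L(h))

First replace A → B with ¬A ∨ B.
  ¬(∀g L(g)) ∨ ¬(∃h L(h))
Move each ¬ inward, flipping quantifiers it crosses:
  (∃g ¬L(g)) ∨ (∀h ¬L(h))
All bound variables are already distinct, so no renaming is needed.
Pull the quantifiers to the front (each side's bound variable is not free in the other side):
  ∃g ∀h (¬L(g) ∨ ¬L(h))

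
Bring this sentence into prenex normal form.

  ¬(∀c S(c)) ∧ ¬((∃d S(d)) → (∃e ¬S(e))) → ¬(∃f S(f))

Rewrite implications/biconditionals: A → B as ¬A ∨ B.
  ¬(¬(∀c S(c)) ∧ ¬(¬(∃d S(d)) ∨ (∃e ¬S(e)))) ∨ ¬(∃f S(f))
Move each ¬ inward, flipping quantifiers it crosses:
  (∀c S(c)) ∨ (∀d ¬S(d)) ∨ (∃e ¬S(e)) ∨ (∀f ¬S(f))
Pull the quantifiers to the front (each side's bound variable is not free in the other side):
  ∀c ∀d ∃e ∀f (S(c) ∨ ¬S(d) ∨ ¬S(e) ∨ ¬S(f))

∀c ∀d ∃e ∀f (S(c) ∨ ¬S(d) ∨ ¬S(e) ∨ ¬S(f))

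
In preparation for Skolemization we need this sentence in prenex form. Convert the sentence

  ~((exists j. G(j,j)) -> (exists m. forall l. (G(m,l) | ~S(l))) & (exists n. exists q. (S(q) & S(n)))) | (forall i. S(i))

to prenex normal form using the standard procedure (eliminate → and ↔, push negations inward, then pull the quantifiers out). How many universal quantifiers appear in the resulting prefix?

4

Eliminate → and ↔ using ¬ and ∨.
  ~(~(exists j. G(j,j)) | (exists m. forall l. (G(m,l) | ~S(l))) & (exists n. exists q. (S(q) & S(n)))) | (forall i. S(i))
Move each ¬ inward, flipping quantifiers it crosses:
  (exists j. G(j,j)) & ((forall m. exists l. (~G(m,l) & S(l))) | (forall n. forall q. (~S(q) | ~S(n)))) | (forall i. S(i))
All bound variables are already distinct, so no renaming is needed.
Finally move all quantifiers to the prefix:
  exists j. forall m. exists l. forall n. forall q. forall i. (G(j,j) & (~G(m,l) & S(l) | ~S(q) | ~S(n)) | S(i))
The prefix is exists j forall m exists l forall n forall q forall i: 4 universal, 2 existential.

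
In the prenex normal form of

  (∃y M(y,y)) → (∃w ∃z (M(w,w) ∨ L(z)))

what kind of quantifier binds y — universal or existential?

universal

Eliminate → and ↔ using ¬ and ∨.
  ¬(∃y M(y,y)) ∨ (∃w ∃z (M(w,w) ∨ L(z)))
Push ¬ through the quantifiers and connectives to reach negation normal form:
  (∀y ¬M(y,y)) ∨ (∃w ∃z (M(w,w) ∨ L(z)))
Finally move all quantifiers to the prefix:
  ∀y ∃w ∃z (¬M(y,y) ∨ M(w,w) ∨ L(z))
The quantifier ∃y sits under an odd number of negations (counting the antecedent side of each →), so it flips to ∀y.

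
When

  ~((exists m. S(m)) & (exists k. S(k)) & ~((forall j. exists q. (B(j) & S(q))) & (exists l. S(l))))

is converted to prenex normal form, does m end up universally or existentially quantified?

universal

Move each ¬ inward, flipping quantifiers it crosses:
  (forall m. ~S(m)) | (forall k. ~S(k)) | (forall j. exists q. (B(j) & S(q))) & (exists l. S(l))
All bound variables are already distinct, so no renaming is needed.
Extract every quantifier outward, since the variables are now distinct and don't occur free across branches:
  forall m. forall k. forall j. exists q. exists l. (~S(m) | ~S(k) | B(j) & S(q) & S(l))
The quantifier exists m sits under an odd number of negations, so it flips to forall m.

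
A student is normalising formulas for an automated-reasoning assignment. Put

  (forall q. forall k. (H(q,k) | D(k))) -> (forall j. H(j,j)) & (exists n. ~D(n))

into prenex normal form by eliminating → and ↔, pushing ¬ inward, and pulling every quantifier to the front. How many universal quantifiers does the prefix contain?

1

Eliminate → and ↔ using ¬ and ∨.
  ~(forall q. forall k. (H(q,k) | D(k))) | (forall j. H(j,j)) & (exists n. ~D(n))
Drive negations inward (¬∀x A ≡ ∃x ¬A, ¬∃x A ≡ ∀x ¬A, De Morgan for ∧/∨):
  (exists q. exists k. (~H(q,k) & ~D(k))) | (forall j. H(j,j)) & (exists n. ~D(n))
All bound variables are already distinct, so no renaming is needed.
Finally move all quantifiers to the prefix:
  exists q. exists k. forall j. exists n. (~H(q,k) & ~D(k) | H(j,j) & ~D(n))
The prefix is exists q exists k forall j exists n: 1 universal, 3 existential.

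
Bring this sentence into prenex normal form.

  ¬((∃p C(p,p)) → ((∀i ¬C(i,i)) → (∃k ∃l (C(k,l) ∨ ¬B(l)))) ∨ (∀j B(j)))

Eliminate → and ↔ using ¬ and ∨.
  ¬(¬(∃p C(p,p)) ∨ ¬(∀i ¬C(i,i)) ∨ (∃k ∃l (C(k,l) ∨ ¬B(l))) ∨ (∀j B(j)))
Push ¬ through the quantifiers and connectives to reach negation normal form:
  (∃p C(p,p)) ∧ (∀i ¬C(i,i)) ∧ (∀k ∀l (¬C(k,l) ∧ B(l))) ∧ (∃j ¬B(j))
Finally move all quantifiers to the prefix:
  ∃p ∀i ∀k ∀l ∃j (C(p,p) ∧ ¬C(i,i) ∧ ¬C(k,l) ∧ B(l) ∧ ¬B(j))

∃p ∀i ∀k ∀l ∃j (C(p,p) ∧ ¬C(i,i) ∧ ¬C(k,l) ∧ B(l) ∧ ¬B(j))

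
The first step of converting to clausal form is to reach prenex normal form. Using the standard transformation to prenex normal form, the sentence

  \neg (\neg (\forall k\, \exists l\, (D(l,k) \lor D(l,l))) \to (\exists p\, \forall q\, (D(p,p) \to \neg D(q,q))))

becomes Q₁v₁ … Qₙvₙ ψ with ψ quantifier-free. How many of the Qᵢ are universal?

First replace A → B with ¬A ∨ B.
  \neg (\neg \neg (\forall k\, \exists l\, (D(l,k) \lor D(l,l))) \lor (\exists p\, \forall q\, (\neg D(p,p) \lor \neg D(q,q))))
Drive negations inward (¬∀x A ≡ ∃x ¬A, ¬∃x A ≡ ∀x ¬A, De Morgan for ∧/∨):
  (\exists k\, \forall l\, (\neg D(l,k) \land \neg D(l,l))) \land (\forall p\, \exists q\, (D(p,p) \land D(q,q)))
Pull the quantifiers to the front (each side's bound variable is not free in the other side):
  \exists k\, \forall l\, \forall p\, \exists q\, (\neg D(l,k) \land \neg D(l,l) \land D(p,p) \land D(q,q))
The prefix is \exists k \forall l \forall p \exists q: 2 universal, 2 existential.

2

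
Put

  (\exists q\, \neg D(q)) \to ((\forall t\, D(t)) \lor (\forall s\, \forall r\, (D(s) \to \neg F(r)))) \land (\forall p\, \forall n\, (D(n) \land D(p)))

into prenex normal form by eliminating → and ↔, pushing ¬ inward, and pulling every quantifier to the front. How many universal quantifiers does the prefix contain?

First replace A → B with ¬A ∨ B.
  \neg (\exists q\, \neg D(q)) \lor ((\forall t\, D(t)) \lor (\forall s\, \forall r\, (\neg D(s) \lor \neg F(r)))) \land (\forall p\, \forall n\, (D(n) \land D(p)))
Move each ¬ inward, flipping quantifiers it crosses:
  (\forall q\, D(q)) \lor ((\forall t\, D(t)) \lor (\forall s\, \forall r\, (\neg D(s) \lor \neg F(r)))) \land (\forall p\, \forall n\, (D(n) \land D(p)))
All bound variables are already distinct, so no renaming is needed.
Finally move all quantifiers to the prefix:
  \forall q\, \forall t\, \forall s\, \forall r\, \forall p\, \forall n\, (D(q) \lor (D(t) \lor \neg D(s) \lor \neg F(r)) \land D(n) \land D(p))
The prefix is \forall q \forall t \forall s \forall r \forall p \forall n: 6 universal, 0 existential.

6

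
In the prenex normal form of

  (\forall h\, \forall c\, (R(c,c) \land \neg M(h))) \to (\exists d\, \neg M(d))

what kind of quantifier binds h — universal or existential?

existential

Rewrite implications/biconditionals: A → B as ¬A ∨ B.
  \neg (\forall h\, \forall c\, (R(c,c) \land \neg M(h))) \lor (\exists d\, \neg M(d))
Drive negations inward (¬∀x A ≡ ∃x ¬A, ¬∃x A ≡ ∀x ¬A, De Morgan for ∧/∨):
  (\exists h\, \exists c\, (\neg R(c,c) \lor M(h))) \lor (\exists d\, \neg M(d))
All bound variables are already distinct, so no renaming is needed.
Finally move all quantifiers to the prefix:
  \exists h\, \exists c\, \exists d\, (\neg R(c,c) \lor M(h) \lor \neg M(d))
The quantifier \forall h sits under an odd number of negations (counting the antecedent side of each →), so it flips to \exists h.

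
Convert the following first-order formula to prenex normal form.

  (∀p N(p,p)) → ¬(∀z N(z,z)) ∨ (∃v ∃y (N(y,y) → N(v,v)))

∃p ∃z ∃v ∃y (¬N(p,p) ∨ ¬N(z,z) ∨ ¬N(y,y) ∨ N(v,v))

First replace A → B with ¬A ∨ B.
  ¬(∀p N(p,p)) ∨ ¬(∀z N(z,z)) ∨ (∃v ∃y (¬N(y,y) ∨ N(v,v)))
Push ¬ through the quantifiers and connectives to reach negation normal form:
  (∃p ¬N(p,p)) ∨ (∃z ¬N(z,z)) ∨ (∃v ∃y (¬N(y,y) ∨ N(v,v)))
All bound variables are already distinct, so no renaming is needed.
Pull the quantifiers to the front (each side's bound variable is not free in the other side):
  ∃p ∃z ∃v ∃y (¬N(p,p) ∨ ¬N(z,z) ∨ ¬N(y,y) ∨ N(v,v))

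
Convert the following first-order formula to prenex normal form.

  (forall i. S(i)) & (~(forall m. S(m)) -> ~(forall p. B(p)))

forall i. forall m. exists p. (S(i) & (S(m) | ~B(p)))

First replace A → B with ¬A ∨ B.
  (forall i. S(i)) & (~~(forall m. S(m)) | ~(forall p. B(p)))
Push ¬ through the quantifiers and connectives to reach negation normal form:
  (forall i. S(i)) & ((forall m. S(m)) | (exists p. ~B(p)))
All bound variables are already distinct, so no renaming is needed.
Pull the quantifiers to the front (each side's bound variable is not free in the other side):
  forall i. forall m. exists p. (S(i) & (S(m) | ~B(p)))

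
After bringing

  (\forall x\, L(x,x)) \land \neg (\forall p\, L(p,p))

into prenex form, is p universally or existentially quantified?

existential

Move each ¬ inward, flipping quantifiers it crosses:
  (\forall x\, L(x,x)) \land (\exists p\, \neg L(p,p))
All bound variables are already distinct, so no renaming is needed.
Finally move all quantifiers to the prefix:
  \forall x\, \exists p\, (L(x,x) \land \neg L(p,p))
The quantifier \forall p sits under an odd number of negations, so it flips to \exists p.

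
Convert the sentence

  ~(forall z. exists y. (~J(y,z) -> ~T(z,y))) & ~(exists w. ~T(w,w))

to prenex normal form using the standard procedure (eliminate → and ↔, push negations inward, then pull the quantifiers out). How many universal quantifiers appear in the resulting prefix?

First replace A → B with ¬A ∨ B.
  ~(forall z. exists y. (~~J(y,z) | ~T(z,y))) & ~(exists w. ~T(w,w))
Drive negations inward (¬∀x A ≡ ∃x ¬A, ¬∃x A ≡ ∀x ¬A, De Morgan for ∧/∨):
  (exists z. forall y. (~J(y,z) & T(z,y))) & (forall w. T(w,w))
Finally move all quantifiers to the prefix:
  exists z. forall y. forall w. (~J(y,z) & T(z,y) & T(w,w))
The prefix is exists z forall y forall w: 2 universal, 1 existential.

2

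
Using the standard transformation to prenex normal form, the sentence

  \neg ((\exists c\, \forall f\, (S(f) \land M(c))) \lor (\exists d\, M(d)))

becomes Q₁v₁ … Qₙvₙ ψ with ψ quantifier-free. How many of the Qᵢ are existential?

Push ¬ through the quantifiers and connectives to reach negation normal form:
  (\forall c\, \exists f\, (\neg S(f) \lor \neg M(c))) \land (\forall d\, \neg M(d))
All bound variables are already distinct, so no renaming is needed.
Finally move all quantifiers to the prefix:
  \forall c\, \exists f\, \forall d\, ((\neg S(f) \lor \neg M(c)) \land \neg M(d))
The prefix is \forall c \exists f \forall d: 2 universal, 1 existential.

1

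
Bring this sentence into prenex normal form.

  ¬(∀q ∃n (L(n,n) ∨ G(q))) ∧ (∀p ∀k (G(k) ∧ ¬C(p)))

Move each ¬ inward, flipping quantifiers it crosses:
  (∃q ∀n (¬L(n,n) ∧ ¬G(q))) ∧ (∀p ∀k (G(k) ∧ ¬C(p)))
All bound variables are already distinct, so no renaming is needed.
Pull the quantifiers to the front (each side's bound variable is not free in the other side):
  ∃q ∀n ∀p ∀k (¬L(n,n) ∧ ¬G(q) ∧ G(k) ∧ ¬C(p))

∃q ∀n ∀p ∀k (¬L(n,n) ∧ ¬G(q) ∧ G(k) ∧ ¬C(p))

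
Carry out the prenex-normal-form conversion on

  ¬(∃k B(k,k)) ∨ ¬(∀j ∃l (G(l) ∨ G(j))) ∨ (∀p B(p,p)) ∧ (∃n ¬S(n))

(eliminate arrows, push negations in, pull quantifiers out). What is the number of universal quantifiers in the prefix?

3

Move each ¬ inward, flipping quantifiers it crosses:
  (∀k ¬B(k,k)) ∨ (∃j ∀l (¬G(l) ∧ ¬G(j))) ∨ (∀p B(p,p)) ∧ (∃n ¬S(n))
Pull the quantifiers to the front (each side's bound variable is not free in the other side):
  ∀k ∃j ∀l ∀p ∃n (¬B(k,k) ∨ ¬G(l) ∧ ¬G(j) ∨ B(p,p) ∧ ¬S(n))
The prefix is ∀k ∃j ∀l ∀p ∃n: 3 universal, 2 existential.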